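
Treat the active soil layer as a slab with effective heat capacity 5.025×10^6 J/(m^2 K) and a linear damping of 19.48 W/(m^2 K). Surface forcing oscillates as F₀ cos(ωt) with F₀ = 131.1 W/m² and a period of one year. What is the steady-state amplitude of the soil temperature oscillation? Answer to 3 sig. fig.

Areal heat capacity C = 5.025×10^6 J/(m^2 K) (given).
Angular frequency ω = 2π / T = 2π / 3.15×10^7 s = 1.99×10^-7 s⁻¹.
√((Cω)² + λ²) = √((1.00)² + 19.48²) = 19.5 W/(m²·K).
Amplitude A = F₀ / √((Cω)²+λ²) = 131.1 / 19.5 = 6.72 K.

6.72 K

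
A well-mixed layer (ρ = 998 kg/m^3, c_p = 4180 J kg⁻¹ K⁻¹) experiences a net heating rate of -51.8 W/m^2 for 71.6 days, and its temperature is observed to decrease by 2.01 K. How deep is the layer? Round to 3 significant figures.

38.2 m

Heat input Q = F Δt = -51.8 × 6.19×10^6 s = -3.20×10^8 J/m².
Required areal heat capacity C = Q / ΔT = 1.59×10^8 J/(m²·K).
Depth D = C / (ρ c_p) = 1.59×10^8 / (998 × 4180) = 38.2 m.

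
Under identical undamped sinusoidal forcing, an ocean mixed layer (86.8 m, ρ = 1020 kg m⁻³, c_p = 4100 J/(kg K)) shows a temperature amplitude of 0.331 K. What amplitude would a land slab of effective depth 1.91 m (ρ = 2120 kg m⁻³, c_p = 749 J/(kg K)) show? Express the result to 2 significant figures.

40 K

C_ocean = 3.63×10^8 J/(m²·K); C_land = 3.03×10^6 J/(m²·K).
A ∝ 1/C ⇒ A_land = A_ocean × C_ocean/C_land = 0.331 × 120 = 39.6 K.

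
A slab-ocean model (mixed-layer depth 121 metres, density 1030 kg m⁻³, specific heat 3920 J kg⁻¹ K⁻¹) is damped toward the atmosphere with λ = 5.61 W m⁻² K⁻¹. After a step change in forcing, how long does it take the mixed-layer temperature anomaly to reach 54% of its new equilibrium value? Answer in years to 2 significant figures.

2.1 years

Areal heat capacity C = ρ c_p D = 1030 × 3920 × 121 = 4.89×10^8 J/(m^2 K).
τ = C / λ = 4.89×10^8 / 5.61 = 8.71×10^7 s.
Fraction reached: 1 − e^(−t/τ) = 0.54 ⇒ t = −τ ln(1 − 0.54) = τ × 0.777.
t = 6.76×10^7 s = 2.14 years.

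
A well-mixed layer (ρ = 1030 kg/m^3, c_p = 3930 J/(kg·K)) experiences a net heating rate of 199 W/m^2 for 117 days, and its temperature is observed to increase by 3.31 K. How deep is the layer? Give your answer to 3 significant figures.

Heat input Q = F Δt = 199 × 1.01×10^7 s = 2.01×10^9 J/m².
Required areal heat capacity C = Q / ΔT = 6.08×10^8 J/(m²·K).
Depth D = C / (ρ c_p) = 6.08×10^8 / (1030 × 3930) = 150 m.

150 m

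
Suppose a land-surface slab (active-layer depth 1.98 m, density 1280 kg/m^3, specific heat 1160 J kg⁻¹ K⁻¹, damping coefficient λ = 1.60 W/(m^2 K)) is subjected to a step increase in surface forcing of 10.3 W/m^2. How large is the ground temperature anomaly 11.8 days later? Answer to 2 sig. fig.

2.7 K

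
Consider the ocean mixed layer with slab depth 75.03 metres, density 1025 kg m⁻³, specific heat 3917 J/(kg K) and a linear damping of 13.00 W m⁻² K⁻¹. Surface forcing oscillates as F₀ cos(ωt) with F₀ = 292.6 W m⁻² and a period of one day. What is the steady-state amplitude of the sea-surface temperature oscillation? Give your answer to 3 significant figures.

0.0134 K

Areal heat capacity C = ρ c_p D = 1025 × 3917 × 75.03 = 3.01×10^8 J m⁻² K⁻¹.
Angular frequency ω = 2π / T = 2π / 86400 s = 7.27×10^-5 s⁻¹.
√((Cω)² + λ²) = √((21900)² + 13.00²) = 21900 W/(m²·K).
Amplitude A = F₀ / √((Cω)²+λ²) = 292.6 / 21900 = 0.0134 K.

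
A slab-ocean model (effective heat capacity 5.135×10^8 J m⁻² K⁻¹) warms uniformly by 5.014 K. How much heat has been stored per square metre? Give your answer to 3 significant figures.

Areal heat capacity C = 5.135×10^8 J m⁻² K⁻¹ (given).
ΔQ = C ΔT = 5.13×10^8 × 5.014 = 2.57×10^9 J/m².

2.57×10^9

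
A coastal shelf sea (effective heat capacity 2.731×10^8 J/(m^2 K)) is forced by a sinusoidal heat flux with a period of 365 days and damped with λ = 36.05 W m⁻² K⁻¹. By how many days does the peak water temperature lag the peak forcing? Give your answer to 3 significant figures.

57.3 days

Areal heat capacity C = 2.731×10^8 J/(m^2 K) (given).
ω = 2π / 3.15×10^7 s = 1.99×10^-7 s⁻¹.
Phase lag φ = arctan(Cω/λ) = arctan(54.4/36.05) = 0.986 rad.
Time lag = φ / ω = 0.986 / 1.99×10^-7 = 4.95×10^6 s = 57.3 days.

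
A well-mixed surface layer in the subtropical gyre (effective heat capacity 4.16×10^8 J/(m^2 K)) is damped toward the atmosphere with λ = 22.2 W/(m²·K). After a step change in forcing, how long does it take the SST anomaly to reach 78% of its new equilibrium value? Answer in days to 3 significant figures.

Areal heat capacity C = 4.16×10^8 J/(m^2 K) (given).
τ = C / λ = 4.16×10^8 / 22.2 = 1.87×10^7 s.
Fraction reached: 1 − e^(−t/τ) = 0.78 ⇒ t = −τ ln(1 − 0.78) = τ × 1.51.
t = 2.84×10^7 s = 328 days.

328 days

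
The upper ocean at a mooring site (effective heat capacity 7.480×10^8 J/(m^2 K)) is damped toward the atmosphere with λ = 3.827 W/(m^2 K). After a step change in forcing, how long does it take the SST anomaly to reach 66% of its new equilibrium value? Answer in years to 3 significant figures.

Areal heat capacity C = 7.480×10^8 J/(m^2 K) (given).
τ = C / λ = 7.48×10^8 / 3.827 = 1.95×10^8 s.
Fraction reached: 1 − e^(−t/τ) = 0.66 ⇒ t = −τ ln(1 − 0.66) = τ × 1.08.
t = 2.11×10^8 s = 6.68 years.

6.68 years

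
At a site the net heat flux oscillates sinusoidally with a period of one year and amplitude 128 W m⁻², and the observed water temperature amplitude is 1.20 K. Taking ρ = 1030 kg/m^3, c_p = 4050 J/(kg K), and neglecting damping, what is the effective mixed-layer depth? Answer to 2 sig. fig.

130 m

ω = 2π / 3.15×10^7 s = 1.99×10^-7 s⁻¹.
Required C = F₀ / (A ω) = 128 / (1.20 × 1.99×10^-7) = 5.35×10^8 J/(m²·K).
D = C / (ρ c_p) = 5.35×10^8 / (1030 × 4050) = 128 m.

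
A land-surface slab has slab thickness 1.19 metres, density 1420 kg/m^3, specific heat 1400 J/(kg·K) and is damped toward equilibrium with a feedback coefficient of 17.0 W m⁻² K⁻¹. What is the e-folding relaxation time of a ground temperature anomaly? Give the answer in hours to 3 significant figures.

38.7 hours

Areal heat capacity C = ρ c_p D = 1420 × 1400 × 1.19 = 2.37×10^6 J/(m²·K).
Relaxation time τ = C / λ = 2.37×10^6 / 17.0 = 1.39×10^5 s.
In hours: 1.39×10^5 s / (3600 s/hour) = 38.7 hours.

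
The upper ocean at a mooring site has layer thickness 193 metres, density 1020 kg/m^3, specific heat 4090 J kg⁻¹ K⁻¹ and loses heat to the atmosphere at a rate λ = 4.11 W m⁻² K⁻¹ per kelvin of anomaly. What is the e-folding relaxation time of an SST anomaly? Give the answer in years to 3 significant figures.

Areal heat capacity C = ρ c_p D = 1020 × 4090 × 193 = 8.05×10^8 J/(m^2 K).
Relaxation time τ = C / λ = 8.05×10^8 / 4.11 = 1.96×10^8 s.
In years: 1.96×10^8 s / (3.156×10^7 s/year) = 6.21 years.

6.21 years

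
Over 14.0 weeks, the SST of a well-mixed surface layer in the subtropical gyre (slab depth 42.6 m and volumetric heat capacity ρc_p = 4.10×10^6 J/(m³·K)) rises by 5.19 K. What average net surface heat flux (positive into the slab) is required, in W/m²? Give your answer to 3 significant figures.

Areal heat capacity C = ρc_p × D = 4.10×10^6 × 42.6 = 1.75×10^8 J m⁻² K⁻¹.
Required heat per unit area: Q = C ΔT = 1.75×10^8 × 5.19 = 9.06×10^8 J/m².
Flux F = Q / Δt = 9.06×10^8 / 8.47×10^6 s = 107 W/m².

107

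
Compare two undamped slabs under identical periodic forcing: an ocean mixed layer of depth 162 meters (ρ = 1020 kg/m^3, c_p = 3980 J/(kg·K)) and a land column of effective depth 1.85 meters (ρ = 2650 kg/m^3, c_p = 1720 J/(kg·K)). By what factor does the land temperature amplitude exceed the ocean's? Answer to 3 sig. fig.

78.0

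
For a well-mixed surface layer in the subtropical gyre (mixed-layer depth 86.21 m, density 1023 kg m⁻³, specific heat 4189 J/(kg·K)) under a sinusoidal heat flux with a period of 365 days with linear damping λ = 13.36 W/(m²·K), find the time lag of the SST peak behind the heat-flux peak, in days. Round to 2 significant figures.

Areal heat capacity C = ρ c_p D = 1023 × 4189 × 86.21 = 3.69×10^8 J/(m²·K).
ω = 2π / 3.15×10^7 s = 1.99×10^-7 s⁻¹.
Phase lag φ = arctan(Cω/λ) = arctan(73.6/13.36) = 1.39 rad.
Time lag = φ / ω = 1.39 / 1.99×10^-7 = 6.98×10^6 s = 80.8 days.

81 days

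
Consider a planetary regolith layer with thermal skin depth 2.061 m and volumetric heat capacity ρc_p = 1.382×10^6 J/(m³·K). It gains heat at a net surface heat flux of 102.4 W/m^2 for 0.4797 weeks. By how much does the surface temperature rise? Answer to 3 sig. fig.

10.4 K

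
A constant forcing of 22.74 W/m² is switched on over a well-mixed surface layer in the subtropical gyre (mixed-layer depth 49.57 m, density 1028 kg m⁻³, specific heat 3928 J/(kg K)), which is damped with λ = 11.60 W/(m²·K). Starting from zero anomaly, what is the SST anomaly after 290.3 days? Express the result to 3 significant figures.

Areal heat capacity C = ρ c_p D = 1028 × 3928 × 49.57 = 2.00×10^8 J/(m²·K).
τ = C / λ = 2.00×10^8 / 11.60 = 1.73×10^7 s.
Equilibrium anomaly ΔT_eq = F / λ = 22.74 / 11.60 = 1.96 K.
t = 290.3 days = 2.51×10^7 s, so t/τ = 1.45.
ΔT(t) = ΔT_eq (1 − e^(−t/τ)) = 1.96 × (1 − e^−1.45) = 1.50 K.

1.50 K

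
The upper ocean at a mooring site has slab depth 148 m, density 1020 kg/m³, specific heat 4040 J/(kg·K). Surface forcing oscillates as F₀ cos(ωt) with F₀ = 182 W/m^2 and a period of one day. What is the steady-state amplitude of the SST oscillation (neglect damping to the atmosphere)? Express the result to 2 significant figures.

0.0041 K

Areal heat capacity C = ρ c_p D = 1020 × 4040 × 148 = 6.10×10^8 J/(m^2 K).
Angular frequency ω = 2π / T = 2π / 86400 s = 7.27×10^-5 s⁻¹.
Cω = 6.10×10^8 × 7.27×10^-5 = 44400 W/(m²·K).
Amplitude A = F₀ / (Cω) = 182 / 44400 = 0.00410 K.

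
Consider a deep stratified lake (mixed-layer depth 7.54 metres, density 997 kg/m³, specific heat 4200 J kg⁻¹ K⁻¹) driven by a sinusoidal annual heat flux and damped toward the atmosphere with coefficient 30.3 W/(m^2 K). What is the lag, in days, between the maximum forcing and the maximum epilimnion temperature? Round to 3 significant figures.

11.9 days

Areal heat capacity C = ρ c_p D = 997 × 4200 × 7.54 = 3.16×10^7 J m⁻² K⁻¹.
ω = 2π / 3.15×10^7 s = 1.99×10^-7 s⁻¹.
Phase lag φ = arctan(Cω/λ) = arctan(6.29/30.3) = 0.205 rad.
Time lag = φ / ω = 0.205 / 1.99×10^-7 = 1.03×10^6 s = 11.9 days.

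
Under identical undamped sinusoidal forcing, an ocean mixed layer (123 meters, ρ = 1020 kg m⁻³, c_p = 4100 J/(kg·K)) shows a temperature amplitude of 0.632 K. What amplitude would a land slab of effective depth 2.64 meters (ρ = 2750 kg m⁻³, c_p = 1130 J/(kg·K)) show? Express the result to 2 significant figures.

C_ocean = 5.14×10^8 J/(m²·K); C_land = 8.20×10^6 J/(m²·K).
A ∝ 1/C ⇒ A_land = A_ocean × C_ocean/C_land = 0.632 × 62.7 = 39.6 K.

40 K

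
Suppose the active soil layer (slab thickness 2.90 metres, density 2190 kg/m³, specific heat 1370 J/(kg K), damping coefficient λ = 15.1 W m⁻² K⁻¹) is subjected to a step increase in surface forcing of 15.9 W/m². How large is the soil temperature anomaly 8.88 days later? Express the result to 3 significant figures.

0.775 K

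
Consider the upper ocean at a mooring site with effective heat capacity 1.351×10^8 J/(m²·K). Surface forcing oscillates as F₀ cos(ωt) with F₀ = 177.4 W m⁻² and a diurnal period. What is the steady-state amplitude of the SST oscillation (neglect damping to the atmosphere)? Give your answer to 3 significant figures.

0.0181 K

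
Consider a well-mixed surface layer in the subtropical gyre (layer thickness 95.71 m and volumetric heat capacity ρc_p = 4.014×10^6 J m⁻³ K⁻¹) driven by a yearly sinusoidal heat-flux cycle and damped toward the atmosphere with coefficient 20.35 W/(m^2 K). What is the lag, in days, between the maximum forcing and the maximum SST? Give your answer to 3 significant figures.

Areal heat capacity C = ρc_p × D = 4.014×10^6 × 95.71 = 3.84×10^8 J/(m²·K).
ω = 2π / 3.15×10^7 s = 1.99×10^-7 s⁻¹.
Phase lag φ = arctan(Cω/λ) = arctan(76.5/20.35) = 1.31 rad.
Time lag = φ / ω = 1.31 / 1.99×10^-7 = 6.58×10^6 s = 76.2 days.

76.2 days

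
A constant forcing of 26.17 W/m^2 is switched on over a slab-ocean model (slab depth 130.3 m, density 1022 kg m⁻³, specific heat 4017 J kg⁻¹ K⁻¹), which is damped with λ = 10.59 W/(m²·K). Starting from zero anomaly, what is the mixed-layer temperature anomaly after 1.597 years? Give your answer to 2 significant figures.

1.6 K

Areal heat capacity C = ρ c_p D = 1022 × 4017 × 130.3 = 5.35×10^8 J/(m²·K).
τ = C / λ = 5.35×10^8 / 10.59 = 5.05×10^7 s.
Equilibrium anomaly ΔT_eq = F / λ = 26.17 / 10.59 = 2.47 K.
t = 1.597 years = 5.04×10^7 s, so t/τ = 0.998.
ΔT(t) = ΔT_eq (1 − e^(−t/τ)) = 2.47 × (1 − e^−0.998) = 1.56 K.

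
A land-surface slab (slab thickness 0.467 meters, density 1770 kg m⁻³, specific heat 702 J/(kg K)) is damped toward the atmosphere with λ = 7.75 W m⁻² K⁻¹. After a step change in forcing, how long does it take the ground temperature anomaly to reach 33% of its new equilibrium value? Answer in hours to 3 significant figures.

8.33 hours

Areal heat capacity C = ρ c_p D = 1770 × 702 × 0.467 = 5.80×10^5 J/(m^2 K).
τ = C / λ = 5.80×10^5 / 7.75 = 74900 s.
Fraction reached: 1 − e^(−t/τ) = 0.33 ⇒ t = −τ ln(1 − 0.33) = τ × 0.400.
t = 30000 s = 8.33 hours.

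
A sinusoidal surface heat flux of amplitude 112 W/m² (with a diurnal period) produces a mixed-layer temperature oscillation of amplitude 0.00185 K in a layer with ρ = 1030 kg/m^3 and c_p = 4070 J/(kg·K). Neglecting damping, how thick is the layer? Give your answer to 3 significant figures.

199 m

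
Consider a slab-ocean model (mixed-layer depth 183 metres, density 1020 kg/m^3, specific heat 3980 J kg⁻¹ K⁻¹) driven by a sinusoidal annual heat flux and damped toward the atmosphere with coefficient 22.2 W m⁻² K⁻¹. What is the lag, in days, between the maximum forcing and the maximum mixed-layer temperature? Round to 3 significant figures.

Areal heat capacity C = ρ c_p D = 1020 × 3980 × 183 = 7.43×10^8 J/(m^2 K).
ω = 2π / 3.15×10^7 s = 1.99×10^-7 s⁻¹.
Phase lag φ = arctan(Cω/λ) = arctan(148/22.2) = 1.42 rad.
Time lag = φ / ω = 1.42 / 1.99×10^-7 = 7.14×10^6 s = 82.6 days.

82.6 days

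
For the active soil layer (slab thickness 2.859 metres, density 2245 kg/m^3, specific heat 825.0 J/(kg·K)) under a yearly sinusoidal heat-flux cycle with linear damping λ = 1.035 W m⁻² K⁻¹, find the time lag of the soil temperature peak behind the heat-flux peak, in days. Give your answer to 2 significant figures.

46 days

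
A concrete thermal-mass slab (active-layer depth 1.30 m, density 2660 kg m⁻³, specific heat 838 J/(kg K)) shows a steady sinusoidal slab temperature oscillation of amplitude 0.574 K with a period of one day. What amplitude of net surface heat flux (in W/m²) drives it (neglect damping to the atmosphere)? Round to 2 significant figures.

120

Areal heat capacity C = ρ c_p D = 2660 × 838 × 1.30 = 2.90×10^6 J/(m^2 K).
ω = 2π / 86400 s = 7.27×10^-5 s⁻¹.
Cω = 2.90×10^6 × 7.27×10^-5 = 211 W/(m²·K).
F₀ = A × Cω = 0.574 × 211 = 121 W/m².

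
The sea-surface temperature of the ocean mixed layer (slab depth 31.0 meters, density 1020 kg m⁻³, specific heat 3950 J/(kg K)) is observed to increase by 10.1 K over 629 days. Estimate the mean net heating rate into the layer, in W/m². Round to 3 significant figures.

23.2

Areal heat capacity C = ρ c_p D = 1020 × 3950 × 31.0 = 1.25×10^8 J/(m²·K).
Required heat per unit area: Q = C ΔT = 1.25×10^8 × 10.1 = 1.26×10^9 J/m².
Flux F = Q / Δt = 1.26×10^9 / 5.43×10^7 s = 23.2 W/m².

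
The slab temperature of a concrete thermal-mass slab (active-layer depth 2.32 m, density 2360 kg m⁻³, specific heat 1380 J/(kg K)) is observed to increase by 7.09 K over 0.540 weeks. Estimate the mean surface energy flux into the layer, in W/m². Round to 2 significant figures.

160

Areal heat capacity C = ρ c_p D = 2360 × 1380 × 2.32 = 7.56×10^6 J/(m²·K).
Required heat per unit area: Q = C ΔT = 7.56×10^6 × 7.09 = 5.36×10^7 J/m².
Flux F = Q / Δt = 5.36×10^7 / 3.27×10^5 s = 164 W/m².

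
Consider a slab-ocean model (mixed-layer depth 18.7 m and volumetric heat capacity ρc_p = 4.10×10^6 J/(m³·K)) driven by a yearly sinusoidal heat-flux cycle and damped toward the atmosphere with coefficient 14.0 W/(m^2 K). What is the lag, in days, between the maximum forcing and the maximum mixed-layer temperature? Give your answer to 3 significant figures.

Areal heat capacity C = ρc_p × D = 4.10×10^6 × 18.7 = 7.67×10^7 J m⁻² K⁻¹.
ω = 2π / 3.15×10^7 s = 1.99×10^-7 s⁻¹.
Phase lag φ = arctan(Cω/λ) = arctan(15.3/14.0) = 0.829 rad.
Time lag = φ / ω = 0.829 / 1.99×10^-7 = 4.16×10^6 s = 48.2 days.

48.2 days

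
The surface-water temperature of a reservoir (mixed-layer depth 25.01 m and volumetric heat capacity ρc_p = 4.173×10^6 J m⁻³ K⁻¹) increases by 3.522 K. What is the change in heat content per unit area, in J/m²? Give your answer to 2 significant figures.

3.7×10^8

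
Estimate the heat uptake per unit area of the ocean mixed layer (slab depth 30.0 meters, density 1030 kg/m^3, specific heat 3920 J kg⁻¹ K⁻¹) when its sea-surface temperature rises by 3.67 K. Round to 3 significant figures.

4.45×10^8

Areal heat capacity C = ρ c_p D = 1030 × 3920 × 30.0 = 1.21×10^8 J/(m^2 K).
ΔQ = C ΔT = 1.21×10^8 × 3.67 = 4.45×10^8 J/m².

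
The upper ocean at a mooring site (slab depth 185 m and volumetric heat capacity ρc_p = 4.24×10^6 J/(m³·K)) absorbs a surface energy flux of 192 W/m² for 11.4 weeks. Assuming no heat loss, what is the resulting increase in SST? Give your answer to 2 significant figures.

1.7 K

Areal heat capacity C = ρc_p × D = 4.24×10^6 × 185 = 7.84×10^8 J m⁻² K⁻¹.
Net heat input Q = F Δt = 192 × (11.4 weeks × 6.048×10^5 s/week) = 1.32×10^9 J/m².
ΔT = Q / C = 1.32×10^9 / 7.84×10^8 = 1.69 K.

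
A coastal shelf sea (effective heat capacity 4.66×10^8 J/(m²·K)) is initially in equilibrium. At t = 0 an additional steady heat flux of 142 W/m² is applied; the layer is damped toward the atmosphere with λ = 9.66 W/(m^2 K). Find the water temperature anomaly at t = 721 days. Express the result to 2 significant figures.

11 K

Areal heat capacity C = 4.66×10^8 J/(m²·K) (given).
τ = C / λ = 4.66×10^8 / 9.66 = 4.82×10^7 s.
Equilibrium anomaly ΔT_eq = F / λ = 142 / 9.66 = 14.7 K.
t = 721 days = 6.23×10^7 s, so t/τ = 1.29.
ΔT(t) = ΔT_eq (1 − e^(−t/τ)) = 14.7 × (1 − e^−1.29) = 10.7 K.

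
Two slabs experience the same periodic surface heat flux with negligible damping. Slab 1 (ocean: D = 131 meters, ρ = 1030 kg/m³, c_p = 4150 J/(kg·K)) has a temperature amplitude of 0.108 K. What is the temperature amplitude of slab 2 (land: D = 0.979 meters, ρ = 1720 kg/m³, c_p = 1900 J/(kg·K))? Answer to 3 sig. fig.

18.9 K

C_ocean = 5.60×10^8 J/(m²·K); C_land = 3.20×10^6 J/(m²·K).
A ∝ 1/C ⇒ A_land = A_ocean × C_ocean/C_land = 0.108 × 175 = 18.9 K.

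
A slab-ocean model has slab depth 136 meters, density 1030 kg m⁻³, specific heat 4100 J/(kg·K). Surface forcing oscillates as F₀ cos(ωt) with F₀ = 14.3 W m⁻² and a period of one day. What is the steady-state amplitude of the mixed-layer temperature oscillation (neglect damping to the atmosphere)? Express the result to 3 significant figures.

Areal heat capacity C = ρ c_p D = 1030 × 4100 × 136 = 5.74×10^8 J/(m^2 K).
Angular frequency ω = 2π / T = 2π / 86400 s = 7.27×10^-5 s⁻¹.
Cω = 5.74×10^8 × 7.27×10^-5 = 41800 W/(m²·K).
Amplitude A = F₀ / (Cω) = 14.3 / 41800 = 3.42×10^-4 K.

3.42×10^-4 K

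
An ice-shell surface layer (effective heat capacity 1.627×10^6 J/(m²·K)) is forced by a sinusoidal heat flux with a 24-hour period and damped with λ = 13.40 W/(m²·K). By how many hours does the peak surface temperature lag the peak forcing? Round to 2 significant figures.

5.6 hours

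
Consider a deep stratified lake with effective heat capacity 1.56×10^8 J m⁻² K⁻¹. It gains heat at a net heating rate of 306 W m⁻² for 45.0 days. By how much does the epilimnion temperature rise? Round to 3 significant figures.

Areal heat capacity C = 1.56×10^8 J m⁻² K⁻¹ (given).
Net heat input Q = F Δt = 306 × (45.0 days × 86400 s/day) = 1.19×10^9 J/m².
ΔT = Q / C = 1.19×10^9 / 1.56×10^8 = 7.63 K.

7.63 K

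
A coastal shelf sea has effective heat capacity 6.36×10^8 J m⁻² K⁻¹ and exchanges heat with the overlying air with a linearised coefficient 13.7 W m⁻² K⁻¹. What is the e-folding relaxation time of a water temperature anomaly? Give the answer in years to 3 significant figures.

1.47 years

Areal heat capacity C = 6.36×10^8 J m⁻² K⁻¹ (given).
Relaxation time τ = C / λ = 6.36×10^8 / 13.7 = 4.64×10^7 s.
In years: 4.64×10^7 s / (3.156×10^7 s/year) = 1.47 years.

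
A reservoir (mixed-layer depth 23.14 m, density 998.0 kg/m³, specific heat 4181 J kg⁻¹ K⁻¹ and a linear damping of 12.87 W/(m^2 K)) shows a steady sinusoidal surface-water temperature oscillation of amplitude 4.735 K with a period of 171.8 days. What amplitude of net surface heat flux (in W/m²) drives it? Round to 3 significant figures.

203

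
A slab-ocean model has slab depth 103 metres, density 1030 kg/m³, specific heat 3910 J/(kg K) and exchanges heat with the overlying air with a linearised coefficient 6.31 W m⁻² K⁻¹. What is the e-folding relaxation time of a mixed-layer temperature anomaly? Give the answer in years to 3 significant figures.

2.08 years

Areal heat capacity C = ρ c_p D = 1030 × 3910 × 103 = 4.15×10^8 J m⁻² K⁻¹.
Relaxation time τ = C / λ = 4.15×10^8 / 6.31 = 6.57×10^7 s.
In years: 6.57×10^7 s / (3.156×10^7 s/year) = 2.08 years.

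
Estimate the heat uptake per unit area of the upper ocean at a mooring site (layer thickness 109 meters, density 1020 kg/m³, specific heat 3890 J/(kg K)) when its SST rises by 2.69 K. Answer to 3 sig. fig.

Areal heat capacity C = ρ c_p D = 1020 × 3890 × 109 = 4.32×10^8 J m⁻² K⁻¹.
ΔQ = C ΔT = 4.32×10^8 × 2.69 = 1.16×10^9 J/m².

1.16×10^9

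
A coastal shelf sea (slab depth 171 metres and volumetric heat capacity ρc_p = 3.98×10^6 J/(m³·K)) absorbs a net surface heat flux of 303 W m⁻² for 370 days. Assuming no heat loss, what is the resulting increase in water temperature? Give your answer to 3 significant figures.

14.2 K

Areal heat capacity C = ρc_p × D = 3.98×10^6 × 171 = 6.81×10^8 J/(m²·K).
Net heat input Q = F Δt = 303 × (370 days × 86400 s/day) = 9.69×10^9 J/m².
ΔT = Q / C = 9.69×10^9 / 6.81×10^8 = 14.2 K.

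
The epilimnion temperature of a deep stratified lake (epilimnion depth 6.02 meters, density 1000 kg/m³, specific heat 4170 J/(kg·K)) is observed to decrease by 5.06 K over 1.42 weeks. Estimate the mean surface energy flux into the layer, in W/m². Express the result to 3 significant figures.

Areal heat capacity C = ρ c_p D = 1000 × 4170 × 6.02 = 2.51×10^7 J/(m^2 K).
Required heat per unit area: Q = C ΔT = 2.51×10^7 × -5.06 = -1.27×10^8 J/m².
Flux F = Q / Δt = -1.27×10^8 / 8.59×10^5 s = -148 W/m².

-148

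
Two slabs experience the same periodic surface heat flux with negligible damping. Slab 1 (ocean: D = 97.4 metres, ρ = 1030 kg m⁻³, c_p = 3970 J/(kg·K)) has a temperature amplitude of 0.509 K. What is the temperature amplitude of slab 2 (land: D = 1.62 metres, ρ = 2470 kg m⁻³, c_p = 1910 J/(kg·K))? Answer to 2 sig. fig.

C_ocean = 3.98×10^8 J/(m²·K); C_land = 7.64×10^6 J/(m²·K).
A ∝ 1/C ⇒ A_land = A_ocean × C_ocean/C_land = 0.509 × 52.1 = 26.5 K.

27 K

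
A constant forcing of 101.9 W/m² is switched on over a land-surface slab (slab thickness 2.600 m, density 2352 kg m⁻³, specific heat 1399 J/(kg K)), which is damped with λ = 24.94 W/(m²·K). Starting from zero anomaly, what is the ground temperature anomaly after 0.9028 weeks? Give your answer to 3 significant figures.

Areal heat capacity C = ρ c_p D = 2352 × 1399 × 2.600 = 8.56×10^6 J/(m²·K).
τ = C / λ = 8.56×10^6 / 24.94 = 3.43×10^5 s.
Equilibrium anomaly ΔT_eq = F / λ = 101.9 / 24.94 = 4.09 K.
t = 0.9028 weeks = 5.46×10^5 s, so t/τ = 1.59.
ΔT(t) = ΔT_eq (1 − e^(−t/τ)) = 4.09 × (1 − e^−1.59) = 3.25 K.

3.25 K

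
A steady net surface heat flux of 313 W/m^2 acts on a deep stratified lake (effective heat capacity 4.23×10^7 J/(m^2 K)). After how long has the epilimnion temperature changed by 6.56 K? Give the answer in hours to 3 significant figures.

Areal heat capacity C = 4.23×10^7 J/(m^2 K) (given).
Time required: Δt = C ΔT / F = 4.23×10^7 × 6.56 / 313 = 8.87×10^5 s.
In hours: 8.87×10^5 s / (3600 s/hour) = 246 hours.

246 hours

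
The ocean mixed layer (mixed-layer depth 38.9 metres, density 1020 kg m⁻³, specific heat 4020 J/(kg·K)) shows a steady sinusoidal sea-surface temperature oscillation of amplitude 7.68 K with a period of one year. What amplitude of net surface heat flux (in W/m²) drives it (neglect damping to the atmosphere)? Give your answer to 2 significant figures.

Areal heat capacity C = ρ c_p D = 1020 × 4020 × 38.9 = 1.60×10^8 J m⁻² K⁻¹.
ω = 2π / 3.15×10^7 s = 1.99×10^-7 s⁻¹.
Cω = 1.60×10^8 × 1.99×10^-7 = 31.8 W/(m²·K).
F₀ = A × Cω = 7.68 × 31.8 = 244 W/m².

240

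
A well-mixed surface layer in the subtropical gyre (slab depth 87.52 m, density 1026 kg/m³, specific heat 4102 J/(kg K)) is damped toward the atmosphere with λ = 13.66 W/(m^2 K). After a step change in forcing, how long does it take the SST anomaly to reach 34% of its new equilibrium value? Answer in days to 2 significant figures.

Areal heat capacity C = ρ c_p D = 1026 × 4102 × 87.52 = 3.68×10^8 J m⁻² K⁻¹.
τ = C / λ = 3.68×10^8 / 13.66 = 2.70×10^7 s.
Fraction reached: 1 − e^(−t/τ) = 0.34 ⇒ t = −τ ln(1 − 0.34) = τ × 0.416.
t = 1.12×10^7 s = 130 days.

130 days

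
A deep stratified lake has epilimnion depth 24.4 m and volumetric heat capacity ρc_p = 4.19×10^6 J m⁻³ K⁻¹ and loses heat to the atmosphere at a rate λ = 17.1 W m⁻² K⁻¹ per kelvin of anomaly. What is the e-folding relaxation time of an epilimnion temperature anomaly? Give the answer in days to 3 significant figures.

69.2 days

Areal heat capacity C = ρc_p × D = 4.19×10^6 × 24.4 = 1.02×10^8 J/(m²·K).
Relaxation time τ = C / λ = 1.02×10^8 / 17.1 = 5.98×10^6 s.
In days: 5.98×10^6 s / (86400 s/day) = 69.2 days.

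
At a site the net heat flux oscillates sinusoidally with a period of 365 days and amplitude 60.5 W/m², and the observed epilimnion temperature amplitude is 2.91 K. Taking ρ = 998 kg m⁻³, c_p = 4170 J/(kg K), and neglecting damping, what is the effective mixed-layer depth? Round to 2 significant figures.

25 m

ω = 2π / 3.15×10^7 s = 1.99×10^-7 s⁻¹.
Required C = F₀ / (A ω) = 60.5 / (2.91 × 1.99×10^-7) = 1.04×10^8 J/(m²·K).
D = C / (ρ c_p) = 1.04×10^8 / (998 × 4170) = 25.1 m.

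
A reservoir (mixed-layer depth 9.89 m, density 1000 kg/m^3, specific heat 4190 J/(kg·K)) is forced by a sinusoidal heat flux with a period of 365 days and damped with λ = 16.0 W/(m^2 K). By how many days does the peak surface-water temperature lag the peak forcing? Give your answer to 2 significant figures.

Areal heat capacity C = ρ c_p D = 1000 × 4190 × 9.89 = 4.14×10^7 J/(m^2 K).
ω = 2π / 3.15×10^7 s = 1.99×10^-7 s⁻¹.
Phase lag φ = arctan(Cω/λ) = arctan(8.26/16.0) = 0.476 rad.
Time lag = φ / ω = 0.476 / 1.99×10^-7 = 2.39×10^6 s = 27.7 days.

28 days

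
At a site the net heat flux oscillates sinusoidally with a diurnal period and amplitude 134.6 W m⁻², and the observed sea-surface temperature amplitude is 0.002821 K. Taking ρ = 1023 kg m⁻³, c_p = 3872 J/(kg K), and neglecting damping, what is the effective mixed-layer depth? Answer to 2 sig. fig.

170 m

ω = 2π / 86400 s = 7.27×10^-5 s⁻¹.
Required C = F₀ / (A ω) = 134.6 / (0.002821 × 7.27×10^-5) = 6.56×10^8 J/(m²·K).
D = C / (ρ c_p) = 6.56×10^8 / (1023 × 3872) = 166 m.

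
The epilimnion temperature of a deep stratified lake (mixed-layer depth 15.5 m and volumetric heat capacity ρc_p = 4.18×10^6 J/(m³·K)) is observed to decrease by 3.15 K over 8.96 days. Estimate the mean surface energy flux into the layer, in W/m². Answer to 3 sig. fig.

Areal heat capacity C = ρc_p × D = 4.18×10^6 × 15.5 = 6.48×10^7 J/(m^2 K).
Required heat per unit area: Q = C ΔT = 6.48×10^7 × -3.15 = -2.04×10^8 J/m².
Flux F = Q / Δt = -2.04×10^8 / 7.74×10^5 s = -264 W/m².

-264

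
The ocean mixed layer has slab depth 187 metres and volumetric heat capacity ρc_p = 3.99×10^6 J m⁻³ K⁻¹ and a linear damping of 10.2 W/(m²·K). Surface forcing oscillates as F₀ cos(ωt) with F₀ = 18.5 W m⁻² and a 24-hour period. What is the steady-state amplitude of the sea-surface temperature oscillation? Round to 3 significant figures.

3.41×10^-4 K

Areal heat capacity C = ρc_p × D = 3.99×10^6 × 187 = 7.46×10^8 J m⁻² K⁻¹.
Angular frequency ω = 2π / T = 2π / 86400 s = 7.27×10^-5 s⁻¹.
√((Cω)² + λ²) = √((54300)² + 10.2²) = 54300 W/(m²·K).
Amplitude A = F₀ / √((Cω)²+λ²) = 18.5 / 54300 = 3.41×10^-4 K.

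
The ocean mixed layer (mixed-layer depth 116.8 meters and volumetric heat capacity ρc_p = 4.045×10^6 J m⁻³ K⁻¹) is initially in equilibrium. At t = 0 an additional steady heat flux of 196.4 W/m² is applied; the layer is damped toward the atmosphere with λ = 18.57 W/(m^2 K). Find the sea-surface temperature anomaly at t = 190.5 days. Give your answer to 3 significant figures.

Areal heat capacity C = ρc_p × D = 4.045×10^6 × 116.8 = 4.72×10^8 J/(m^2 K).
τ = C / λ = 4.72×10^8 / 18.57 = 2.54×10^7 s.
Equilibrium anomaly ΔT_eq = F / λ = 196.4 / 18.57 = 10.6 K.
t = 190.5 days = 1.65×10^7 s, so t/τ = 0.647.
ΔT(t) = ΔT_eq (1 − e^(−t/τ)) = 10.6 × (1 − e^−0.647) = 5.04 K.

5.04 K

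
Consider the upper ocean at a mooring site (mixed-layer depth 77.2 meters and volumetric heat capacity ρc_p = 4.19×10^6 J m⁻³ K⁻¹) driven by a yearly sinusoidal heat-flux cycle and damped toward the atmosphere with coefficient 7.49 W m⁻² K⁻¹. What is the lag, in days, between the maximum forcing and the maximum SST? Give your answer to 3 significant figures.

Areal heat capacity C = ρc_p × D = 4.19×10^6 × 77.2 = 3.23×10^8 J/(m²·K).
ω = 2π / 3.15×10^7 s = 1.99×10^-7 s⁻¹.
Phase lag φ = arctan(Cω/λ) = arctan(64.4/7.49) = 1.46 rad.
Time lag = φ / ω = 1.46 / 1.99×10^-7 = 7.30×10^6 s = 84.5 days.

84.5 days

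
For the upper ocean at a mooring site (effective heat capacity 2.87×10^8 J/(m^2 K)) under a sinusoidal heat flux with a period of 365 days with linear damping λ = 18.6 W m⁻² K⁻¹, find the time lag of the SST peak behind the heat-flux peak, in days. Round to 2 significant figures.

73 days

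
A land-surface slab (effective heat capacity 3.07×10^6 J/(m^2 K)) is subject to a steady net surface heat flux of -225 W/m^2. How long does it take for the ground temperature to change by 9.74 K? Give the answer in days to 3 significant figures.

1.54 days

Areal heat capacity C = 3.07×10^6 J/(m^2 K) (given).
Time required: Δt = C ΔT / F = 3.07×10^6 × -9.74 / -225 = 1.33×10^5 s.
In days: 1.33×10^5 s / (86400 s/day) = 1.54 days.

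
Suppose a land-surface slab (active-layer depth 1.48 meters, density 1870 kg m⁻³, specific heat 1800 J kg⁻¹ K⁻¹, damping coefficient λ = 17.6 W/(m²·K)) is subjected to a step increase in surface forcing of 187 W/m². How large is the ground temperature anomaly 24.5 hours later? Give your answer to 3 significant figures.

2.84 K

Areal heat capacity C = ρ c_p D = 1870 × 1800 × 1.48 = 4.98×10^6 J/(m^2 K).
τ = C / λ = 4.98×10^6 / 17.6 = 2.83×10^5 s.
Equilibrium anomaly ΔT_eq = F / λ = 187 / 17.6 = 10.6 K.
t = 24.5 hours = 88200 s, so t/τ = 0.312.
ΔT(t) = ΔT_eq (1 − e^(−t/τ)) = 10.6 × (1 − e^−0.312) = 2.84 K.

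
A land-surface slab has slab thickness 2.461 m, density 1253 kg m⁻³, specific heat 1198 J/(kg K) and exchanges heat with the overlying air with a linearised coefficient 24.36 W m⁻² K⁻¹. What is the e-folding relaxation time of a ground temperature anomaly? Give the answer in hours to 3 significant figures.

42.1 hours

Areal heat capacity C = ρ c_p D = 1253 × 1198 × 2.461 = 3.69×10^6 J m⁻² K⁻¹.
Relaxation time τ = C / λ = 3.69×10^6 / 24.36 = 1.52×10^5 s.
In hours: 1.52×10^5 s / (3600 s/hour) = 42.1 hours.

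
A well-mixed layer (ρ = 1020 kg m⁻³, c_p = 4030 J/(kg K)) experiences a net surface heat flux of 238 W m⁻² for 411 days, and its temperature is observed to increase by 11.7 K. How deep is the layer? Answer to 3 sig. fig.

Heat input Q = F Δt = 238 × 3.55×10^7 s = 8.45×10^9 J/m².
Required areal heat capacity C = Q / ΔT = 7.22×10^8 J/(m²·K).
Depth D = C / (ρ c_p) = 7.22×10^8 / (1020 × 4030) = 176 m.

176 m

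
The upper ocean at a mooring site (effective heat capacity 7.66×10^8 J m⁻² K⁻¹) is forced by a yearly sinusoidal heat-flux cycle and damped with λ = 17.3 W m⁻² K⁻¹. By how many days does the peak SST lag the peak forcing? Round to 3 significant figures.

Areal heat capacity C = 7.66×10^8 J m⁻² K⁻¹ (given).
ω = 2π / 3.15×10^7 s = 1.99×10^-7 s⁻¹.
Phase lag φ = arctan(Cω/λ) = arctan(153/17.3) = 1.46 rad.
Time lag = φ / ω = 1.46 / 1.99×10^-7 = 7.32×10^6 s = 84.7 days.

84.7 days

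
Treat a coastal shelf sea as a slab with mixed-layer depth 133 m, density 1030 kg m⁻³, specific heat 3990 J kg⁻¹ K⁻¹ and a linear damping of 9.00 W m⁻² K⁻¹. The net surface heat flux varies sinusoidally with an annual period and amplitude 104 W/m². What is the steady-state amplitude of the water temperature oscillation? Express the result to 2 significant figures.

Areal heat capacity C = ρ c_p D = 1030 × 3990 × 133 = 5.47×10^8 J/(m^2 K).
Angular frequency ω = 2π / T = 2π / 3.15×10^7 s = 1.99×10^-7 s⁻¹.
√((Cω)² + λ²) = √((109)² + 9.00²) = 109 W/(m²·K).
Amplitude A = F₀ / √((Cω)²+λ²) = 104 / 109 = 0.952 K.

0.95 K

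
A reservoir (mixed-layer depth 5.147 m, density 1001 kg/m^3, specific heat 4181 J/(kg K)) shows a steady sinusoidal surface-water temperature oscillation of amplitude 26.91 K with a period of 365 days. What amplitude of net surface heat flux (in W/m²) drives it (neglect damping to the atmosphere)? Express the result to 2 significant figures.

Areal heat capacity C = ρ c_p D = 1001 × 4181 × 5.147 = 2.15×10^7 J/(m^2 K).
ω = 2π / 3.15×10^7 s = 1.99×10^-7 s⁻¹.
Cω = 2.15×10^7 × 1.99×10^-7 = 4.29 W/(m²·K).
F₀ = A × Cω = 26.91 × 4.29 = 115 W/m².

120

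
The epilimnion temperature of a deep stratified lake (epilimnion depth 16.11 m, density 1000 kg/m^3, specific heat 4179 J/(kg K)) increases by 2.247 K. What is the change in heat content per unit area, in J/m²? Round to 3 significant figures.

1.51×10^8

Areal heat capacity C = ρ c_p D = 1000 × 4179 × 16.11 = 6.73×10^7 J/(m²·K).
ΔQ = C ΔT = 6.73×10^7 × 2.247 = 1.51×10^8 J/m².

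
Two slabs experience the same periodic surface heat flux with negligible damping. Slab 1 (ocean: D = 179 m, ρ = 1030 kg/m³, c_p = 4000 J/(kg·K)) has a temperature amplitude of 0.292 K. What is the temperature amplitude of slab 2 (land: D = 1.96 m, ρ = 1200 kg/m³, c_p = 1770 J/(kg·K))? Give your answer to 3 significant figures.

51.7 K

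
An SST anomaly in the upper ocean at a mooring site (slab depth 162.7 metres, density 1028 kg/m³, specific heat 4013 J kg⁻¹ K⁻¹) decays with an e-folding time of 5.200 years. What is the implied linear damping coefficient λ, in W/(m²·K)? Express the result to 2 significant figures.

Areal heat capacity C = ρ c_p D = 1028 × 4013 × 162.7 = 6.71×10^8 J/(m²·K).
τ = 5.200 years = 1.64×10^8 s.
λ = C / τ = 6.71×10^8 / 1.64×10^8 = 4.09 W/(m²·K).

4.1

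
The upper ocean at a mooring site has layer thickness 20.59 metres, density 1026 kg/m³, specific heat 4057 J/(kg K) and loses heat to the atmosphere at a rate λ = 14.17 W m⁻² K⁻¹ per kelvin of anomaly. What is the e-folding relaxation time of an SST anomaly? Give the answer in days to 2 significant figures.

Areal heat capacity C = ρ c_p D = 1026 × 4057 × 20.59 = 8.57×10^7 J m⁻² K⁻¹.
Relaxation time τ = C / λ = 8.57×10^7 / 14.17 = 6.05×10^6 s.
In days: 6.05×10^6 s / (86400 s/day) = 70.0 days.

70 days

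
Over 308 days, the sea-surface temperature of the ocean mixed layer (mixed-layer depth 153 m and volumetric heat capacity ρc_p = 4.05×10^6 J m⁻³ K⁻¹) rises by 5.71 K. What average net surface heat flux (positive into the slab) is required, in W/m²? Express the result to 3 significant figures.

133

Areal heat capacity C = ρc_p × D = 4.05×10^6 × 153 = 6.20×10^8 J/(m²·K).
Required heat per unit area: Q = C ΔT = 6.20×10^8 × 5.71 = 3.54×10^9 J/m².
Flux F = Q / Δt = 3.54×10^9 / 2.66×10^7 s = 133 W/m².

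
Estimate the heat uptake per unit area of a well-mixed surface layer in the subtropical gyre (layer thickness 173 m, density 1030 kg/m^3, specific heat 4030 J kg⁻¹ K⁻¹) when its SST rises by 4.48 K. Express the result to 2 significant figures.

3.2×10^9

Areal heat capacity C = ρ c_p D = 1030 × 4030 × 173 = 7.18×10^8 J m⁻² K⁻¹.
ΔQ = C ΔT = 7.18×10^8 × 4.48 = 3.22×10^9 J/m².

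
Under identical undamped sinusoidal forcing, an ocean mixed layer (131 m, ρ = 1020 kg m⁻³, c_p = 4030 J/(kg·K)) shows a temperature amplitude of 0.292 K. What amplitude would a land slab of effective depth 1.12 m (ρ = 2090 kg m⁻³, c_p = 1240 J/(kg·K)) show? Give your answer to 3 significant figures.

54.2 K

C_ocean = 5.38×10^8 J/(m²·K); C_land = 2.90×10^6 J/(m²·K).
A ∝ 1/C ⇒ A_land = A_ocean × C_ocean/C_land = 0.292 × 186 = 54.2 K.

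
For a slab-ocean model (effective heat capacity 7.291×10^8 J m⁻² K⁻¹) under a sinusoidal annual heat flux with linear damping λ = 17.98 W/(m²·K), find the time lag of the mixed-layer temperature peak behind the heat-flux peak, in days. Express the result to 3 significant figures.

Areal heat capacity C = 7.291×10^8 J m⁻² K⁻¹ (given).
ω = 2π / 3.15×10^7 s = 1.99×10^-7 s⁻¹.
Phase lag φ = arctan(Cω/λ) = arctan(145/17.98) = 1.45 rad.
Time lag = φ / ω = 1.45 / 1.99×10^-7 = 7.27×10^6 s = 84.1 days.

84.1 days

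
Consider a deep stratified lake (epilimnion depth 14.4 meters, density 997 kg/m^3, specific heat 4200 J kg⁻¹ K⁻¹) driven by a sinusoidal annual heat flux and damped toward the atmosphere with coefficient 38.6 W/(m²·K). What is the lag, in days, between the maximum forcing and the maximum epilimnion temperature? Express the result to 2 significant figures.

18 days

Areal heat capacity C = ρ c_p D = 997 × 4200 × 14.4 = 6.03×10^7 J m⁻² K⁻¹.
ω = 2π / 3.15×10^7 s = 1.99×10^-7 s⁻¹.
Phase lag φ = arctan(Cω/λ) = arctan(12.0/38.6) = 0.302 rad.
Time lag = φ / ω = 0.302 / 1.99×10^-7 = 1.51×10^6 s = 17.5 days.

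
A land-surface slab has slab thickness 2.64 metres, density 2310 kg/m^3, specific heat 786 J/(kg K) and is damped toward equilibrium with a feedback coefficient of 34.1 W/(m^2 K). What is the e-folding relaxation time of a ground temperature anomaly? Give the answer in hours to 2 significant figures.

39 hours

Areal heat capacity C = ρ c_p D = 2310 × 786 × 2.64 = 4.79×10^6 J m⁻² K⁻¹.
Relaxation time τ = C / λ = 4.79×10^6 / 34.1 = 1.41×10^5 s.
In hours: 1.41×10^5 s / (3600 s/hour) = 39.0 hours.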